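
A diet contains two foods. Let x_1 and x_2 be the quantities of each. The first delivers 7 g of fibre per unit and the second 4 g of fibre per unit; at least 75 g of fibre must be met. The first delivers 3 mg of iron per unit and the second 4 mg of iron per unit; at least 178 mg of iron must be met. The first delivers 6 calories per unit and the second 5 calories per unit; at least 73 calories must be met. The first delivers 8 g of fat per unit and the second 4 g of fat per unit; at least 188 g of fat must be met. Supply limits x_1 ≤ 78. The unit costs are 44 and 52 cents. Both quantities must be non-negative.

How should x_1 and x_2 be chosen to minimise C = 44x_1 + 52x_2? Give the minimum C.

x_1 = 2, x_2 = 43, minimum C = 2324

Feasible corners and C = 44x_1 + 52x_2:
  (0, 47) → C = 2444
  (178/3, 0) → C = 7832/3
  (78, 0) → C = 3432
  (2, 43) → C = 2324
The feasible region is unbounded (it extends along (0, 1)), but C strictly increases along every unbounded feasible direction, so there is no improving ray and the minimum is attained at a vertex.

At the optimal vertex, 3x_1 + 4x_2 = 178 and 8x_1 + 4x_2 = 188.
Solving simultaneously gives x_1 = 2, x_2 = 43.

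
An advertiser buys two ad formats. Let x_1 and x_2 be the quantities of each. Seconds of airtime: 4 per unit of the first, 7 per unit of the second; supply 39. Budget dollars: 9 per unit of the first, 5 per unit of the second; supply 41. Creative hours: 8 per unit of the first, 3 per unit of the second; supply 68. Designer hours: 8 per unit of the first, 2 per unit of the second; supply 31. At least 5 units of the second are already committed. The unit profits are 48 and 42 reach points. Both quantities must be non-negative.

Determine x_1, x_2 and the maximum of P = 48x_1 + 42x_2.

x_1 = 1, x_2 = 5, maximum P = 258

Feasible corners and P = 48x_1 + 42x_2:
  (0, 39/7) → P = 234
  (0, 5) → P = 210
  (1, 5) → P = 258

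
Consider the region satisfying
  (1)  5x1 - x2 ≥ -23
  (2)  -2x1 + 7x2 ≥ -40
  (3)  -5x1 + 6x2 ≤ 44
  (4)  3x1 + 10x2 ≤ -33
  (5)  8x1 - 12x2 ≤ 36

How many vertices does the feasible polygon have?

Of the 10 pairwise boundary intersections, those satisfying every inequality are:
  (-263/53, -96/53)
  (-6, -7)
  (-9/29, -93/29)

3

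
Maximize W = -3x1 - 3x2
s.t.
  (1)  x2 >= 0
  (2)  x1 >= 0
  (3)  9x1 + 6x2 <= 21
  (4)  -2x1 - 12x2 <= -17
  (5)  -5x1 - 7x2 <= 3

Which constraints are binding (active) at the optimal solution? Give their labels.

(2) and (4)

Vertices and W = -3x1 - 3x2:
  (0, 7/2) → W = -21/2
  (0, 17/12) → W = -17/4
  (25/16, 37/32) → W = -261/32

The maximum is at (0, 17/12). Substituting into each constraint, equality holds for (2) and (4); the remaining constraints have slack.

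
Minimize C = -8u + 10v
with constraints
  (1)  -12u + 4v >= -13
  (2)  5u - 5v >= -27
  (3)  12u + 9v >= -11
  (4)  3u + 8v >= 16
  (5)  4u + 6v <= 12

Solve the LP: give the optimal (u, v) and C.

Extreme points and C = -8u + 10v:
  (-136/55, 161/55) → C = 2698/55
  (-51/25, 84/25) → C = 1248/25
  (0, 2) → C = 20

u = 0, v = 2, minimum C = 20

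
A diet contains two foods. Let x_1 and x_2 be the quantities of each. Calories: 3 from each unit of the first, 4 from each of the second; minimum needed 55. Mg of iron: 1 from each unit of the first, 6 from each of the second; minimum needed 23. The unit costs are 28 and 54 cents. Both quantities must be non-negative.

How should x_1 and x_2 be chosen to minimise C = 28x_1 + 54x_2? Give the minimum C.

x_1 = 17, x_2 = 1, minimum C = 530

Vertices and C = 28x_1 + 54x_2:
  (0, 55/4) → C = 1485/2
  (23, 0) → C = 644
  (17, 1) → C = 530
The feasible region is unbounded (it extends along (0, 1), (1, 0)), but C strictly increases along every unbounded feasible direction, so there is no improving ray and the minimum is attained at a vertex.

The optimum lies where 3x_1 + 4x_2 = 55 and x_1 + 6x_2 = 23.
Solving simultaneously gives x_1 = 17, x_2 = 1.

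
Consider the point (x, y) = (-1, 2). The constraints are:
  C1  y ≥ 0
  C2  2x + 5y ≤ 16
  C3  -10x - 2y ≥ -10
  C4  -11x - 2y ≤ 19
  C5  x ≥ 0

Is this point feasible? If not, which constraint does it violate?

not feasible — violates C5

Constraint C5: x = -1, which is not ≥ 0. All other constraints are satisfied.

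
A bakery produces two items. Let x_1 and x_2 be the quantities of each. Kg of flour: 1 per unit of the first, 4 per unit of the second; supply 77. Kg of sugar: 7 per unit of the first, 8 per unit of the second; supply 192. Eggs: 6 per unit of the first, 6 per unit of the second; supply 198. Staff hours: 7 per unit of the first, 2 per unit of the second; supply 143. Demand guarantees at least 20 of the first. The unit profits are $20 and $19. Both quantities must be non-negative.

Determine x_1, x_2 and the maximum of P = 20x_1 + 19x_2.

Corner points and P = 20x_1 + 19x_2:
  (143/7, 0) → P = 2860/7
  (20, 0) → P = 400
  (20, 3/2) → P = 857/2

At the optimal vertex, 7x_1 + 2x_2 = 143 and x_1 = 20.
Solving simultaneously gives x_1 = 20, x_2 = 3/2.

x_1 = 20, x_2 = 3/2, maximum P = 857/2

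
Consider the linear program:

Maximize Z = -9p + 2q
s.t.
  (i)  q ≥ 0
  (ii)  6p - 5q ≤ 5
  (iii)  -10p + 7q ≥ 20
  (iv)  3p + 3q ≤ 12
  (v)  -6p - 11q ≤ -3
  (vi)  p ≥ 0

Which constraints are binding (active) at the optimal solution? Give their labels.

Corner points and Z = -9p + 2q:
  (8/17, 60/17) → Z = 48/17
  (0, 20/7) → Z = 40/7
  (0, 4) → Z = 8

The maximum is at (0, 4). Substituting into each constraint, equality holds for (iv) and (vi); the remaining constraints have slack.

(iv) and (vi)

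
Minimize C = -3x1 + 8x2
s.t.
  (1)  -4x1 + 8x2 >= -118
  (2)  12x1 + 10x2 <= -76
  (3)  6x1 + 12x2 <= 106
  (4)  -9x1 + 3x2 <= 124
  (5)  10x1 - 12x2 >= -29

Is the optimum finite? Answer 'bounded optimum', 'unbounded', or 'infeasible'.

bounded optimum

Extreme points and C = -3x1 + 8x2:
  (143/34, -215/17) → C = -3869/34
  (-673/30, -779/30) → C = -4213/30
  (-601/122, -103/61) → C = 155/122
  (-467/26, -979/78) → C = -3629/78
The feasible region has finitely many vertices and no improving ray; the minimum is -4213/30 at (-673/30, -779/30).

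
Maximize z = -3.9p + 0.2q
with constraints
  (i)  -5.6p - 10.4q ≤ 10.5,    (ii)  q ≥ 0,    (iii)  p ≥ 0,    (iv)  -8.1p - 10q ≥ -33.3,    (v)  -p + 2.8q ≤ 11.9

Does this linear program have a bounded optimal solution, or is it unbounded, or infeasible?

Extreme points and z = -3.9p + 0.2q:
  (0, 0) → z = 0
  (37/9, 0) → z = -481/30
  (0, 3.33) → z = 0.666
The feasible region has finitely many vertices and no improving ray; the maximum is 0.666 at (0, 3.33).

bounded optimum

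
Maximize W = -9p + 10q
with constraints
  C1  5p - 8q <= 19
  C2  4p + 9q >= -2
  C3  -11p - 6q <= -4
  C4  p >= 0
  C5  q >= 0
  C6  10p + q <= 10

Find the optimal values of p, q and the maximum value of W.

The binding constraints are p = 0 and 10p + q = 10.
Solving simultaneously gives p = 0, q = 10.

p = 0, q = 10, maximum W = 100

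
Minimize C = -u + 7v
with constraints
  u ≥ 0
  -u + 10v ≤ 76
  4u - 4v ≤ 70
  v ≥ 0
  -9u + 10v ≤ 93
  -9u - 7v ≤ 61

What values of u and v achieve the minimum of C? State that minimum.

Corner points and C = -u + 7v:
  (0, 38/5) → C = 266/5
  (0, 0) → C = 0
  (251/9, 187/18) → C = 269/6
  (35/2, 0) → C = -35/2

u = 35/2, v = 0, minimum C = -35/2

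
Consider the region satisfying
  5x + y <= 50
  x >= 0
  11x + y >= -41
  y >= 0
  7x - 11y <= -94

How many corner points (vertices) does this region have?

The feasible vertices (each the meet of two boundaries and inside every other half-plane) are:
  (0, 50)
  (228/31, 410/31)
  (0, 94/11)

3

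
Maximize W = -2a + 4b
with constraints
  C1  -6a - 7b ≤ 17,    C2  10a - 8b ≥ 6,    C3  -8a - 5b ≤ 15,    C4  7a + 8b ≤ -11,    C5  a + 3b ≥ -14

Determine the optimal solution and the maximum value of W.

a = -5/17, b = -19/17, maximum W = -66/17

The binding constraints are 10a - 8b = 6 and 7a + 8b = -11.
Solving simultaneously gives a = -5/17, b = -19/17.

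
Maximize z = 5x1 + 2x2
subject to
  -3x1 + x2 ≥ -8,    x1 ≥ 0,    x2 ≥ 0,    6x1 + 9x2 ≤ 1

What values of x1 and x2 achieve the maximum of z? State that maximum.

x1 = 1/6, x2 = 0, maximum z = 5/6

Feasible corners and z = 5x1 + 2x2:
  (0, 0) → z = 0
  (0, 1/9) → z = 2/9
  (1/6, 0) → z = 5/6

At the optimal vertex, x2 = 0 and 6x1 + 9x2 = 1.
Solving simultaneously gives x1 = 1/6, x2 = 0.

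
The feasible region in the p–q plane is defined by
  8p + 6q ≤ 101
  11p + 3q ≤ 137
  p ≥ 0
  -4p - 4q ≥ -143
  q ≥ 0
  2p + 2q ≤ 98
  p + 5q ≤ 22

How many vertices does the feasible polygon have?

5

Intersecting each pair of boundary lines and keeping only the points that satisfy every inequality leaves:
  (173/14, 5/14)
  (373/34, 75/34)
  (137/11, 0)
  (0, 0)
  (0, 22/5)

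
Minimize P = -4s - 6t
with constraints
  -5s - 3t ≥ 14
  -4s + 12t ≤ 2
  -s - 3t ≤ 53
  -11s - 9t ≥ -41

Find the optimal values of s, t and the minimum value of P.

Feasible corners and P = -4s - 6t:
  (-29/12, -23/36) → P = 27/2
  (39/4, -251/12) → P = 173/2
  (-107/4, -35/4) → P = 319/2

s = -29/12, t = -23/36, minimum P = 27/2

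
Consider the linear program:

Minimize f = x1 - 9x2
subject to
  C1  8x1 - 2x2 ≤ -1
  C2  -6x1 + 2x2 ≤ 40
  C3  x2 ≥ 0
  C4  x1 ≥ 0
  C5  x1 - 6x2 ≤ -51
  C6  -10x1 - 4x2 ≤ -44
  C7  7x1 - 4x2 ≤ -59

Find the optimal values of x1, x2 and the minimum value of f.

x1 = 39/2, x2 = 157/2, minimum f = -687

Extreme points and f = x1 - 9x2:
  (39/2, 157/2) → f = -687
  (19/3, 155/6) → f = -1357/6
  (0, 20) → f = -180
  (0, 59/4) → f = -531/4

At the optimal vertex, 8x1 - 2x2 = -1 and -6x1 + 2x2 = 40.
Solving simultaneously gives x1 = 39/2, x2 = 157/2.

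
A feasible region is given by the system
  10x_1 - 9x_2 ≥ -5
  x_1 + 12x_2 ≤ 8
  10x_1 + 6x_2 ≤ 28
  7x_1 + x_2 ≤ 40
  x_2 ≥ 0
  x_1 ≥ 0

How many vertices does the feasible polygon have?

5

Intersecting each pair of boundary lines and keeping only the points that satisfy every inequality leaves:
  (4/43, 85/129)
  (0, 5/9)
  (48/19, 26/57)
  (14/5, 0)
  (0, 0)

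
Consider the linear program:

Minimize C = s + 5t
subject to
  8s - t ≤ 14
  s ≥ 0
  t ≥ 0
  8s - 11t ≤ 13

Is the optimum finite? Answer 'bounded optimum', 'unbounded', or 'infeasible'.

bounded optimum

Vertices and C = s + 5t:
  (141/80, 1/10) → C = 181/80
  (0, 0) → C = 0
  (13/8, 0) → C = 13/8
The feasible region has finitely many vertices and no improving ray; the minimum is 0 at (0, 0).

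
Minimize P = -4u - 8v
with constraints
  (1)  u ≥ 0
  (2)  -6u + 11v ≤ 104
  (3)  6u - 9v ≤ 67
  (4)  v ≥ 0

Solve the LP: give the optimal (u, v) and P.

Feasible corners and P = -4u - 8v:
  (0, 104/11) → P = -832/11
  (0, 0) → P = 0
  (1673/12, 171/2) → P = -3725/3
  (67/6, 0) → P = -134/3

At the optimal vertex, -6u + 11v = 104 and 6u - 9v = 67.
Solving simultaneously gives u = 1673/12, v = 171/2.

u = 1673/12, v = 171/2, minimum P = -3725/3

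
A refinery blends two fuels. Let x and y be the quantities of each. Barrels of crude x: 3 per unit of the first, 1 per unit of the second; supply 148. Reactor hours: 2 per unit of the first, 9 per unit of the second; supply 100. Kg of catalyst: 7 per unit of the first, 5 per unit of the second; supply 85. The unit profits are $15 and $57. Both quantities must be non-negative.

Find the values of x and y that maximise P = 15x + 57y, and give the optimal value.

x = 5, y = 10, maximum P = 645

Corner points and P = 15x + 57y:
  (0, 0) → P = 0
  (0, 100/9) → P = 1900/3
  (85/7, 0) → P = 1275/7
  (5, 10) → P = 645

The binding constraints are 2x + 9y = 100 and 7x + 5y = 85.
Solving simultaneously gives x = 5, y = 10.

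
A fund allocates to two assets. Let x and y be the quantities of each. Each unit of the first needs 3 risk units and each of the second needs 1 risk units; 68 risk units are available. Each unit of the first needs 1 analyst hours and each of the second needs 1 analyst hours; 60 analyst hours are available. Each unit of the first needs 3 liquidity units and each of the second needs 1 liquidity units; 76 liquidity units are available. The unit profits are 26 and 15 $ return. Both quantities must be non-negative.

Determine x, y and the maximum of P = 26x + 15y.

x = 4, y = 56, maximum P = 944

Corner points and P = 26x + 15y:
  (0, 0) → P = 0
  (0, 60) → P = 900
  (68/3, 0) → P = 1768/3
  (4, 56) → P = 944

The binding constraints are 3x + y = 68 and x + y = 60.
Solving simultaneously gives x = 4, y = 56.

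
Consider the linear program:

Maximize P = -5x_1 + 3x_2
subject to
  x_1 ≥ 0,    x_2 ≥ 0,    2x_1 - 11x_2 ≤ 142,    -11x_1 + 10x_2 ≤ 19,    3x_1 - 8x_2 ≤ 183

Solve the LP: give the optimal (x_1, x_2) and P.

Feasible corners and P = -5x_1 + 3x_2:
  (0, 0) → P = 0
  (0, 19/10) → P = 57/10
  (61, 0) → P = -305
The feasible region is unbounded (it extends along (10, 11), (8, 3)), but P strictly decreases along every unbounded feasible direction, so there is no improving ray and the maximum is attained at a vertex.

The binding constraints are x_1 = 0 and -11x_1 + 10x_2 = 19.
Solving simultaneously gives x_1 = 0, x_2 = 19/10.

x_1 = 0, x_2 = 19/10, maximum P = 57/10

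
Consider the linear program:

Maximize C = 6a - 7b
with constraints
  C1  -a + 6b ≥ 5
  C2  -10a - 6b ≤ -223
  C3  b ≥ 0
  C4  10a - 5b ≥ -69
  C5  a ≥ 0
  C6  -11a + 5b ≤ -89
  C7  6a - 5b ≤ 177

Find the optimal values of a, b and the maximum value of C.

Corner points and C = 6a - 7b:
  (218/11, 91/22) → C = 1979/22
  (1087/31, 207/31) → C = 5073/31
  (1649/116, 1563/116) → C = -1047/116
  (158, 1649/5) → C = -6803/5
The feasible region is unbounded (it extends along (1, 2), (5, 6)), but C strictly decreases along every unbounded feasible direction, so there is no improving ray and the maximum is attained at a vertex.

The binding constraints are -a + 6b = 5 and 6a - 5b = 177.
Solving simultaneously gives a = 1087/31, b = 207/31.

a = 1087/31, b = 207/31, maximum C = 5073/31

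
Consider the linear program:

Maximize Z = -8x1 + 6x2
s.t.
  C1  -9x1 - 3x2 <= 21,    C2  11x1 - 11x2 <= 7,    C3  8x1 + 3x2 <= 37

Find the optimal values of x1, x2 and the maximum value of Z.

x1 = -58, x2 = 167, maximum Z = 1466

Extreme points and Z = -8x1 + 6x2:
  (-35/22, -49/22) → Z = -7/11
  (-58, 167) → Z = 1466
  (428/121, 351/121) → Z = -1318/121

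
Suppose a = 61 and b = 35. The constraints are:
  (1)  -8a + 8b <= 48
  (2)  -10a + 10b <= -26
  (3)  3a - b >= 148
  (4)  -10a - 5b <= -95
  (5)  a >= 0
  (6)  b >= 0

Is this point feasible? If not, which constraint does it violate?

(1): -208 ≤ 48 ✓
(2): -260 ≤ -26 ✓
(3): 148 ≥ 148 ✓
(4): -785 ≤ -95 ✓
(5): 61 ≥ 0 ✓
(6): 35 ≥ 0 ✓

feasible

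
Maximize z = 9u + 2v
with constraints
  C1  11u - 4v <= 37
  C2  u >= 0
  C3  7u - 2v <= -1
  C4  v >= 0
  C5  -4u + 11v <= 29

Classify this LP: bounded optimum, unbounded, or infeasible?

Vertices and z = 9u + 2v:
  (0, 1/2) → z = 1
  (0, 29/11) → z = 58/11
  (47/69, 199/69) → z = 821/69
The feasible region has finitely many vertices and no improving ray; the maximum is 821/69 at (47/69, 199/69).

bounded optimum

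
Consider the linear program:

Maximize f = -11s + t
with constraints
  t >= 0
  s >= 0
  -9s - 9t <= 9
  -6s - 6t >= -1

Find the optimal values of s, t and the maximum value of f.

s = 0, t = 1/6, maximum f = 1/6

Corner points and f = -11s + t:
  (0, 0) → f = 0
  (1/6, 0) → f = -11/6
  (0, 1/6) → f = 1/6

The binding constraints are s = 0 and -6s - 6t = -1.
Solving simultaneously gives s = 0, t = 1/6.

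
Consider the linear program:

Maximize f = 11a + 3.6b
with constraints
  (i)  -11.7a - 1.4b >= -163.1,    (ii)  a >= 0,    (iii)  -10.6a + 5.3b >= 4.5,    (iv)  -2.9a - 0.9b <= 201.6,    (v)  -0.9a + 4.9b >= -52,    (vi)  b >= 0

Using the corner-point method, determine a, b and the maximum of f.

Vertices and f = 11a + 3.6b:
  (0, 233/2) → f = 2097/5
  (85813/7685, 178151/7685) → f = 7926433/38425
  (0, 45/53) → f = 162/53

a = 0, b = 116.5, maximum f = 419.4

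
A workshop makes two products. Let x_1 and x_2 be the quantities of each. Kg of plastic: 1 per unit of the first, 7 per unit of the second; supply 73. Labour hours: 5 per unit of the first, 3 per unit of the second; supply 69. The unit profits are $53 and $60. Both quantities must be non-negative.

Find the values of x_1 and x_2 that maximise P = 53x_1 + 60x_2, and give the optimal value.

x_1 = 33/4, x_2 = 37/4, maximum P = 3969/4

Feasible corners and P = 53x_1 + 60x_2:
  (0, 0) → P = 0
  (0, 73/7) → P = 4380/7
  (69/5, 0) → P = 3657/5
  (33/4, 37/4) → P = 3969/4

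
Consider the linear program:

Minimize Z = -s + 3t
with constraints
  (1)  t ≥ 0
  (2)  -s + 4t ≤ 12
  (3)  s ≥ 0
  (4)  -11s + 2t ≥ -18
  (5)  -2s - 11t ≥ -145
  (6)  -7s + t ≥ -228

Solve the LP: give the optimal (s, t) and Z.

Vertices and Z = -s + 3t:
  (0, 0) → Z = 0
  (18/11, 0) → Z = -18/11
  (0, 3) → Z = 9
  (16/7, 25/7) → Z = 59/7

s = 18/11, t = 0, minimum Z = -18/11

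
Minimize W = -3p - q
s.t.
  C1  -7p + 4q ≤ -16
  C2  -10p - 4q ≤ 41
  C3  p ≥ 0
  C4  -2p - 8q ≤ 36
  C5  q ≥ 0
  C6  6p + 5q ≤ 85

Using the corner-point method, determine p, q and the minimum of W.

Feasible corners and W = -3p - q:
  (16/7, 0) → W = -48/7
  (420/59, 499/59) → W = -1759/59
  (85/6, 0) → W = -85/2

The optimum lies where q = 0 and 6p + 5q = 85.
Solving simultaneously gives p = 85/6, q = 0.

p = 85/6, q = 0, minimum W = -85/2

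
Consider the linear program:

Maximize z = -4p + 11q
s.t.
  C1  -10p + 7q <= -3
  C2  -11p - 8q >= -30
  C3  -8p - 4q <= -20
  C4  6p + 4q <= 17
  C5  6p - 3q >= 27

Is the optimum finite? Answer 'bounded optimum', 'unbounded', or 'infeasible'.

bounded optimum

Corner points and z = -4p + 11q:
  (4, -7/4) → z = -141/4
  (34/9, -13/9) → z = -31
  (7/2, -2) → z = -36
The feasible region has finitely many vertices and no improving ray; the maximum is -31 at (34/9, -13/9).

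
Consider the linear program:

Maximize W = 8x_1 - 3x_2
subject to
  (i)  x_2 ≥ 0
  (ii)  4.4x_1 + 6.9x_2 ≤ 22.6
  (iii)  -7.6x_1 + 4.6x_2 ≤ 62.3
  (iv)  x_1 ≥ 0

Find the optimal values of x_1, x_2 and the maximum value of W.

x_1 = 113/22, x_2 = 0, maximum W = 452/11

Feasible corners and W = 8x_1 - 3x_2:
  (113/22, 0) → W = 452/11
  (0, 0) → W = 0
  (0, 226/69) → W = -226/23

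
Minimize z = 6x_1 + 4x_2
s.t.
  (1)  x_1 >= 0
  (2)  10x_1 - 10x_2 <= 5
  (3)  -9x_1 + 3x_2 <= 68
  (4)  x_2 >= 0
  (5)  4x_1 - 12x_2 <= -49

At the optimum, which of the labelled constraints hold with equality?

Feasible corners and z = 6x_1 + 4x_2:
  (0, 68/3) → z = 272/3
  (0, 49/12) → z = 49/3
  (55/8, 51/8) → z = 267/4
The feasible region is unbounded (it extends along (1, 1), (1, 3)), but z strictly increases along every unbounded feasible direction, so there is no improving ray and the minimum is attained at a vertex.

The minimum is at (0, 49/12). Substituting into each constraint, equality holds for (1) and (5); the remaining constraints have slack.

(1) and (5)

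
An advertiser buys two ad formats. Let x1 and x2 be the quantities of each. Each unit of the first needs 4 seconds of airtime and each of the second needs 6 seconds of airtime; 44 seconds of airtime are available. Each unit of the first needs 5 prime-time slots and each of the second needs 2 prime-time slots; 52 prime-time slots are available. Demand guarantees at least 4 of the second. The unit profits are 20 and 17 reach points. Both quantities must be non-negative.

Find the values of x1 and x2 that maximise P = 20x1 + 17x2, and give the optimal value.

x1 = 5, x2 = 4, maximum P = 168

Vertices and P = 20x1 + 17x2:
  (0, 22/3) → P = 374/3
  (0, 4) → P = 68
  (5, 4) → P = 168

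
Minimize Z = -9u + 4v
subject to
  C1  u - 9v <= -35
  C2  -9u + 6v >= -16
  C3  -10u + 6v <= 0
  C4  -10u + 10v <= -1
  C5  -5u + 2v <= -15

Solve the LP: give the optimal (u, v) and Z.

At the optimal vertex, -9u + 6v = -16 and -10u + 10v = -1.
Solving simultaneously gives u = 77/15, v = 151/30.

u = 77/15, v = 151/30, minimum Z = -391/15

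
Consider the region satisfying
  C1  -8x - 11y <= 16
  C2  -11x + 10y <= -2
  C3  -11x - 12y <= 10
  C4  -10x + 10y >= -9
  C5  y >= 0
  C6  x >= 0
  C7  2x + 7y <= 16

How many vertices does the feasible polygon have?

4

Of the 21 pairwise boundary intersections, those satisfying every inequality are:
  (2/11, 0)
  (174/97, 172/97)
  (9/10, 0)
  (223/90, 71/45)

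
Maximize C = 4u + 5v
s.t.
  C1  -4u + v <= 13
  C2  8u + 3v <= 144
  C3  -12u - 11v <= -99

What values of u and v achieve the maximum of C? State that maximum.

Extreme points and C = 4u + 5v:
  (21/4, 34) → C = 191
  (-11/14, 69/7) → C = 323/7
  (99/4, -18) → C = 9

At the optimal vertex, -4u + v = 13 and 8u + 3v = 144.
Solving simultaneously gives u = 21/4, v = 34.

u = 21/4, v = 34, maximum C = 191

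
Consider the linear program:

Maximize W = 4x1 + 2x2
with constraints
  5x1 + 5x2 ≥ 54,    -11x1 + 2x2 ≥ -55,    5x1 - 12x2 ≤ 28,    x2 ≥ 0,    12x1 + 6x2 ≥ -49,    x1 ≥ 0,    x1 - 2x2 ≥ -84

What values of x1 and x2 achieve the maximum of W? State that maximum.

Corner points and W = 4x1 + 2x2:
  (383/65, 319/65) → W = 434/13
  (0, 54/5) → W = 108/5
  (139/10, 979/20) → W = 307/2
  (0, 42) → W = 84

x1 = 139/10, x2 = 979/20, maximum W = 307/2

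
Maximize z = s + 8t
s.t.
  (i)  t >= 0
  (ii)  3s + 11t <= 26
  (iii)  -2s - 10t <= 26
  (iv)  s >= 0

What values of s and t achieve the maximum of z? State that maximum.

s = 0, t = 26/11, maximum z = 208/11

Corner points and z = s + 8t:
  (26/3, 0) → z = 26/3
  (0, 0) → z = 0
  (0, 26/11) → z = 208/11

The binding constraints are 3s + 11t = 26 and s = 0.
Solving simultaneously gives s = 0, t = 26/11.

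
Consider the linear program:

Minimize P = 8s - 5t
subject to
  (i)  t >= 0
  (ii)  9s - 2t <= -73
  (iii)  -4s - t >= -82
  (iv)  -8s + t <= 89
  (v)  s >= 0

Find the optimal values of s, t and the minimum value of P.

Vertices and P = 8s - 5t:
  (91/17, 1030/17) → P = -4422/17
  (0, 73/2) → P = -365/2
  (0, 82) → P = -410

At the optimal vertex, -4s - t = -82 and s = 0.
Solving simultaneously gives s = 0, t = 82.

s = 0, t = 82, minimum P = -410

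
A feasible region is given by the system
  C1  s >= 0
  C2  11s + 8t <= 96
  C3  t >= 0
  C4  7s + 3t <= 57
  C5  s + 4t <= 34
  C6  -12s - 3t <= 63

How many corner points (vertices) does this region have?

The feasible vertices (each the meet of two boundaries and inside every other half-plane) are:
  (0, 0)
  (0, 17/2)
  (168/23, 45/23)
  (28/9, 139/18)
  (57/7, 0)

5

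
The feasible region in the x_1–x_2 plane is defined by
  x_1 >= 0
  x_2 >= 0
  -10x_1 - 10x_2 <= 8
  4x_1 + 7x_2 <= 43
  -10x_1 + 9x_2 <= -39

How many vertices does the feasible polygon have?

3

Pairwise boundary intersections that survive every other constraint:
  (43/4, 0)
  (39/10, 0)
  (330/53, 137/53)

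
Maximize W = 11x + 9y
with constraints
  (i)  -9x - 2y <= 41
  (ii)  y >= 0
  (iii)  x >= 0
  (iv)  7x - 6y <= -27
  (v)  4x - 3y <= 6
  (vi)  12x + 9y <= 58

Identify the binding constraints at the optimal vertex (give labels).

Vertices and W = 11x + 9y:
  (0, 9/2) → W = 81/2
  (0, 58/9) → W = 58
  (7/9, 146/27) → W = 515/9

The maximum is at (0, 58/9). Substituting into each constraint, equality holds for (iii) and (vi); the remaining constraints have slack.

(iii) and (vi)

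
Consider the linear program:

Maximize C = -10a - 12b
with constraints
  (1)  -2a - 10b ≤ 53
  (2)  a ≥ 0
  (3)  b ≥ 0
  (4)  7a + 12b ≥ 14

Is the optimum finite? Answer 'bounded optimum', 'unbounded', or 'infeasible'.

bounded optimum

Corner points and C = -10a - 12b:
  (0, 7/6) → C = -14
  (2, 0) → C = -20
The feasible region has finitely many vertices and no improving ray; the maximum is -14 at (0, 7/6).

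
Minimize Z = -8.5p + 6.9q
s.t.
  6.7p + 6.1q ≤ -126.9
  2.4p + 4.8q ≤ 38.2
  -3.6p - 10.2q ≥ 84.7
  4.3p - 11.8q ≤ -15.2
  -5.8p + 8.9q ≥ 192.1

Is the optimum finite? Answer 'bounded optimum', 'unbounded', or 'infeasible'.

bounded optimum

Extreme points and Z = -8.5p + 6.9q:
  (-54265/1824, 2003/912) → Z = 4888939/18240
  (-30450/431, -10541/431) → Z = 1860921/4310
The feasible region has finitely many vertices and no improving ray; the minimum is 4888939/18240 at (-54265/1824, 2003/912).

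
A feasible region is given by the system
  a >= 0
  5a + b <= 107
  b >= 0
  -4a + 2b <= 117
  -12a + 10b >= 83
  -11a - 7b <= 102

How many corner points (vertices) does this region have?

Pairwise boundary intersections that survive every other constraint:
  (0, 117/2)
  (0, 83/10)
  (97/14, 1013/14)
  (987/62, 1699/62)

4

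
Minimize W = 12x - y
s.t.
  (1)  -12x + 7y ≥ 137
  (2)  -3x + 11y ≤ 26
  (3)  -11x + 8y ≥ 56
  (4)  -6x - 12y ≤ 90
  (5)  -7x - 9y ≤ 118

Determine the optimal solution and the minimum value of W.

x = -217/17, y = -19/17, minimum W = -2585/17

Feasible corners and W = 12x - y:
  (-1325/111, -33/37) → W = -5267/37
  (-379/31, -43/31) → W = -4505/31
  (-217/17, -19/17) → W = -2585/17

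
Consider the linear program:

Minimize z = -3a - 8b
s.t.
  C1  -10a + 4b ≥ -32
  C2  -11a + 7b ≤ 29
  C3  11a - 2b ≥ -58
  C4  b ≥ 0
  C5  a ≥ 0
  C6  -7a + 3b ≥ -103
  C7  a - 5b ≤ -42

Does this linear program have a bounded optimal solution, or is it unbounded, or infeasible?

bounded optimum

Vertices and z = -3a - 8b:
  (170/13, 321/13) → z = -3078/13
  (164/23, 226/23) → z = -100
  (149/48, 433/48) → z = -3911/48
The feasible region has finitely many vertices and no improving ray; the minimum is -3078/13 at (170/13, 321/13).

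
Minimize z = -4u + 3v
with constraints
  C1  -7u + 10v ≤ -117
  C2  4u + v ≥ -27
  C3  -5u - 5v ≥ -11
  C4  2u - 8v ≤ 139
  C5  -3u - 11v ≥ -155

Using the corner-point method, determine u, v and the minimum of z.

At the optimal vertex, -5u - 5v = -11 and 2u - 8v = 139.
Solving simultaneously gives u = 783/50, v = -673/50.

u = 783/50, v = -673/50, minimum z = -5151/50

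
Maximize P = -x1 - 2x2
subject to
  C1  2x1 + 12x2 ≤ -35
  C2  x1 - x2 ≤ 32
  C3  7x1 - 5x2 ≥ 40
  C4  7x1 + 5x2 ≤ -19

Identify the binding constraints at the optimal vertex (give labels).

C2 and C3

Extreme points and P = -x1 - 2x2:
  (-60, -92) → P = 244
  (47/4, -81/4) → P = 115/4
  (3/2, -59/10) → P = 103/10

The maximum is at (-60, -92). Substituting into each constraint, equality holds for C2 and C3; the remaining constraints have slack.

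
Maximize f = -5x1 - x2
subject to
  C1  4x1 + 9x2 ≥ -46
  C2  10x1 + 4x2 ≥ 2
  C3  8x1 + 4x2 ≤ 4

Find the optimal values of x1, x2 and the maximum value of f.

x1 = -1, x2 = 3, maximum f = 2

Extreme points and f = -5x1 - x2:
  (101/37, -234/37) → f = -271/37
  (55/14, -48/7) → f = -179/14
  (-1, 3) → f = 2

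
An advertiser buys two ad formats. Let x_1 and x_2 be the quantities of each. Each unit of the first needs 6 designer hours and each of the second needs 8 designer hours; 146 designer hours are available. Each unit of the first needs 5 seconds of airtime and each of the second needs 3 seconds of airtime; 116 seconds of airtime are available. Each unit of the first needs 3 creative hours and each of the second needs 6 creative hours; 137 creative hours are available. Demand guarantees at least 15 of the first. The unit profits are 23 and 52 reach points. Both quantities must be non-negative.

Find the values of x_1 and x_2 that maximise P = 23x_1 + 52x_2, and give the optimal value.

x_1 = 15, x_2 = 7, maximum P = 709

Vertices and P = 23x_1 + 52x_2:
  (116/5, 0) → P = 2668/5
  (15, 0) → P = 345
  (245/11, 17/11) → P = 6519/11
  (15, 7) → P = 709

The binding constraints are 6x_1 + 8x_2 = 146 and x_1 = 15.
Solving simultaneously gives x_1 = 15, x_2 = 7.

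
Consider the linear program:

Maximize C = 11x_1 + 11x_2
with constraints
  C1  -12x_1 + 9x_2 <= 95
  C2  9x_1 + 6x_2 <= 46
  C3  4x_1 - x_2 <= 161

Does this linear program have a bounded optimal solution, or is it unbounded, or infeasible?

bounded optimum

Corner points and C = 11x_1 + 11x_2:
  (-52/51, 469/51) → C = 1529/17
  (92/3, -115/3) → C = -253/3
The feasible region has finitely many vertices and no improving ray; the maximum is 1529/17 at (-52/51, 469/51).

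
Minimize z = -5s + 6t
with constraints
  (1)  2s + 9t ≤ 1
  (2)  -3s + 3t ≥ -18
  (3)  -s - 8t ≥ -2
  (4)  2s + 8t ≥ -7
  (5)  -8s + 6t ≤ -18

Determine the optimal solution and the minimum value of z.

Corner points and z = -5s + 6t:
  (5, -1) → z = -31
  (2, -1/3) → z = -12
  (41/10, -19/10) → z = -319/10
  (51/38, -23/19) → z = -531/38

The binding constraints are -3s + 3t = -18 and 2s + 8t = -7.
Solving simultaneously gives s = 41/10, t = -19/10.

s = 41/10, t = -19/10, minimum z = -319/10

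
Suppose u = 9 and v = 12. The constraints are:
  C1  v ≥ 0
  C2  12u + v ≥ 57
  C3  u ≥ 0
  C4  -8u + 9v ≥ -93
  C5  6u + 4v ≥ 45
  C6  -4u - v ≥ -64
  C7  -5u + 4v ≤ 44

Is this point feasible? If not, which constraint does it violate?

feasible

C1: 12 ≥ 0 ✓
C2: 120 ≥ 57 ✓
C3: 9 ≥ 0 ✓
C4: 36 ≥ -93 ✓
C5: 102 ≥ 45 ✓
C6: -48 ≥ -64 ✓
C7: 3 ≤ 44 ✓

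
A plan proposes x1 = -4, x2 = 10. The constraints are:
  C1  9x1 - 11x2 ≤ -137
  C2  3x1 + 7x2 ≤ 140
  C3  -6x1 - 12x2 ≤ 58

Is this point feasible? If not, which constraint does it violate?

feasible

C1: -146 ≤ -137 ✓
C2: 58 ≤ 140 ✓
C3: -96 ≤ 58 ✓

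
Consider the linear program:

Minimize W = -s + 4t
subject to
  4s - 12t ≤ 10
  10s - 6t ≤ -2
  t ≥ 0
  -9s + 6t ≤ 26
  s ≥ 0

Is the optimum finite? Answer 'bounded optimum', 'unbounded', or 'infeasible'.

bounded optimum

Feasible corners and W = -s + 4t:
  (24, 121/3) → W = 412/3
  (0, 1/3) → W = 4/3
  (0, 13/3) → W = 52/3
The feasible region has finitely many vertices and no improving ray; the minimum is 4/3 at (0, 1/3).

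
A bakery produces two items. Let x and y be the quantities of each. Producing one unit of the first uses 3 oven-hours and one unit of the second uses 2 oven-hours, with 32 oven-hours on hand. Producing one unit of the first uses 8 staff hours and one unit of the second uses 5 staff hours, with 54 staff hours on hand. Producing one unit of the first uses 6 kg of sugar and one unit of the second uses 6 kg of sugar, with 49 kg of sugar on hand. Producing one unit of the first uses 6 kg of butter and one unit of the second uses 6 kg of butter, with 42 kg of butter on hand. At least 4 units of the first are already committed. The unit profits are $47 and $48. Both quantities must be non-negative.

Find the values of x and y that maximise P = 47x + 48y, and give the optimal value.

Vertices and P = 47x + 48y:
  (27/4, 0) → P = 1269/4
  (4, 0) → P = 188
  (19/3, 2/3) → P = 989/3
  (4, 3) → P = 332

The optimum lies where 6x + 6y = 42 and x = 4.
Solving simultaneously gives x = 4, y = 3.

x = 4, y = 3, maximum P = 332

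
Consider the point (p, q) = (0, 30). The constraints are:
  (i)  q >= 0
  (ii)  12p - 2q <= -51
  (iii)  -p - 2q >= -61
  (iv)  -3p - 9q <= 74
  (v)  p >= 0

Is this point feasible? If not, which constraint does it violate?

feasible

(i): 30 ≥ 0 ✓
(ii): -60 ≤ -51 ✓
(iii): -60 ≥ -61 ✓
(iv): -270 ≤ 74 ✓
(v): 0 ≥ 0 ✓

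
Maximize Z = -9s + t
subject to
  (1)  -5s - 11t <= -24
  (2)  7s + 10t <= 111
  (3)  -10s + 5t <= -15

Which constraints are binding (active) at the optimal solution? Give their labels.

Feasible corners and Z = -9s + t:
  (109/3, -43/3) → Z = -1024/3
  (19/9, 11/9) → Z = -160/9
  (47/9, 67/9) → Z = -356/9

The maximum is at (19/9, 11/9). Substituting into each constraint, equality holds for (1) and (3); the remaining constraints have slack.

(1) and (3)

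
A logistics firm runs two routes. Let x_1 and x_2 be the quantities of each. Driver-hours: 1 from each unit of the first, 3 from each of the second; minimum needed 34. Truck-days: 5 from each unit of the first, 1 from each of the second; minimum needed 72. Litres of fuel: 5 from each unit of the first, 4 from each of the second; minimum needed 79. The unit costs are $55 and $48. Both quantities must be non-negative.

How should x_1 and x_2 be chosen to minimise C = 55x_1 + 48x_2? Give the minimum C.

Extreme points and C = 55x_1 + 48x_2:
  (0, 72) → C = 3456
  (34, 0) → C = 1870
  (13, 7) → C = 1051
The feasible region is unbounded (it extends along (0, 1), (1, 0)), but C strictly increases along every unbounded feasible direction, so there is no improving ray and the minimum is attained at a vertex.

At the optimal vertex, x_1 + 3x_2 = 34 and 5x_1 + x_2 = 72.
Solving simultaneously gives x_1 = 13, x_2 = 7.

x_1 = 13, x_2 = 7, minimum C = 1051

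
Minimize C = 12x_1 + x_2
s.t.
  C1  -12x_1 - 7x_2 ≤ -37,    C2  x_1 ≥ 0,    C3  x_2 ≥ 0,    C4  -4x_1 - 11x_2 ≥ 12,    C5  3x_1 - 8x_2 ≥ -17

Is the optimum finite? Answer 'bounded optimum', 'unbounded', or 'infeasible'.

The boundaries -12x_1 - 7x_2 = -37 and x_2 = 0 meet at (37/12, 0), but that point violates -4x_1 - 11x_2 ≥ 12. Every candidate vertex is excluded by some other constraint, so the feasible region is empty.

infeasible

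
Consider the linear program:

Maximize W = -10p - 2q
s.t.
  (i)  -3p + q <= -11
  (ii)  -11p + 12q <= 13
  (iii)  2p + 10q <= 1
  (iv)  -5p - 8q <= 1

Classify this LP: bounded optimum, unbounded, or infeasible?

Extreme points and W = -10p - 2q:
  (111/32, -19/32) → W = -67/2
  (3, -2) → W = -26
The feasible region has finitely many vertices and no improving ray; the maximum is -26 at (3, -2).

bounded optimum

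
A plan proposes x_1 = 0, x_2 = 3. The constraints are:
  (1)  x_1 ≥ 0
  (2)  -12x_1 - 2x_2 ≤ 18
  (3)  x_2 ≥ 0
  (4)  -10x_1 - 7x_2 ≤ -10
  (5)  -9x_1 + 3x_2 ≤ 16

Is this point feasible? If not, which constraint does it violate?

feasible

(1): 0 ≥ 0 ✓
(2): -6 ≤ 18 ✓
(3): 3 ≥ 0 ✓
(4): -21 ≤ -10 ✓
(5): 9 ≤ 16 ✓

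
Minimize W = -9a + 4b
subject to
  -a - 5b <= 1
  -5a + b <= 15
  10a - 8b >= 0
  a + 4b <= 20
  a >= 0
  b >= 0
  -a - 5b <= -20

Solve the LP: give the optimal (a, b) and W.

a = 20, b = 0, minimum W = -180

Vertices and W = -9a + 4b:
  (10/3, 25/6) → W = -40/3
  (80/29, 100/29) → W = -320/29
  (20, 0) → W = -180

The optimum lies where a + 4b = 20 and b = 0.
Solving simultaneously gives a = 20, b = 0.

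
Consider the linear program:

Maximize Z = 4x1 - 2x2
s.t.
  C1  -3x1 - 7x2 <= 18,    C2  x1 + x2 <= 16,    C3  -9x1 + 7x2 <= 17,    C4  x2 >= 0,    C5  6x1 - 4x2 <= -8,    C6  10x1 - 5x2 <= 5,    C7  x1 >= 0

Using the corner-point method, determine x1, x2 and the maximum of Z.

Extreme points and Z = 4x1 - 2x2:
  (2, 5) → Z = -2
  (0, 17/7) → Z = -34/7
  (0, 2) → Z = -4

The binding constraints are -9x1 + 7x2 = 17 and 6x1 - 4x2 = -8.
Solving simultaneously gives x1 = 2, x2 = 5.

x1 = 2, x2 = 5, maximum Z = -2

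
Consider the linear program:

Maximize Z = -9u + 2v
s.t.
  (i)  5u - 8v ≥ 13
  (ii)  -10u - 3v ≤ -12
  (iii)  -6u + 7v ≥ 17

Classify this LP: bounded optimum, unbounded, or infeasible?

The boundaries 5u - 8v = 13 and -10u - 3v = -12 meet at (27/19, -14/19), but that point violates -6u + 7v ≥ 17. Every candidate vertex is excluded by some other constraint, so the feasible region is empty.

infeasible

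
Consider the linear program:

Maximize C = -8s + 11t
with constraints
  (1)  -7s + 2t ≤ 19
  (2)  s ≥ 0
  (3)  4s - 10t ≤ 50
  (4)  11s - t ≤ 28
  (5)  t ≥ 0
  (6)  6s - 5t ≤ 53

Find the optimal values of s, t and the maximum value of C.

Extreme points and C = -8s + 11t:
  (0, 19/2) → C = 209/2
  (5, 27) → C = 257
  (0, 0) → C = 0
  (28/11, 0) → C = -224/11

s = 5, t = 27, maximum C = 257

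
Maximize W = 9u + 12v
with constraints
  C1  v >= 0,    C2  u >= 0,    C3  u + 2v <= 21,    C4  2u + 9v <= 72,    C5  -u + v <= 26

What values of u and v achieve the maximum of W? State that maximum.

At the optimal vertex, v = 0 and u + 2v = 21.
Solving simultaneously gives u = 21, v = 0.

u = 21, v = 0, maximum W = 189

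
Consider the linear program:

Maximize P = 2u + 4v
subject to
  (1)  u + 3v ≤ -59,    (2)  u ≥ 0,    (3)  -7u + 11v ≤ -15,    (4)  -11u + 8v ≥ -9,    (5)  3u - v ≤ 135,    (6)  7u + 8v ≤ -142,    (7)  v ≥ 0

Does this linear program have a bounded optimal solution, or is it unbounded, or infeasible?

infeasible

The boundaries 7u + 8v = -142 and v = 0 meet at (-142/7, 0), but that point violates u + 3v ≤ -59. Every candidate vertex is excluded by some other constraint, so the feasible region is empty.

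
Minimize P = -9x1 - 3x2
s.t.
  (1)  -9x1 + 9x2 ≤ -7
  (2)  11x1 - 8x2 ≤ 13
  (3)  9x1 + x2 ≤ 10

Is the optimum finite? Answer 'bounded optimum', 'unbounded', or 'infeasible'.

Corner points and P = -9x1 - 3x2:
  (97/90, 3/10) → P = -53/5
  (93/83, -7/83) → P = -816/83
The feasible region has finitely many vertices and no improving ray; the minimum is -53/5 at (97/90, 3/10).

bounded optimum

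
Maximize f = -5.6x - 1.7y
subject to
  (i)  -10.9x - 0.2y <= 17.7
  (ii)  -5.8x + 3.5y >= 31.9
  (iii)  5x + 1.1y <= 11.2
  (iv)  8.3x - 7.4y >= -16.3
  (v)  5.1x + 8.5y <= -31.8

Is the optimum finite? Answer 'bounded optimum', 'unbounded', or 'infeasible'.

The boundaries -10.9x - 0.2y = 17.7 and 5.1x + 8.5y = -31.8 meet at (-14409/9163, -25635/9163), but that point violates -5.8x + 3.5y ≥ 31.9. Every candidate vertex is excluded by some other constraint, so the feasible region is empty.

infeasible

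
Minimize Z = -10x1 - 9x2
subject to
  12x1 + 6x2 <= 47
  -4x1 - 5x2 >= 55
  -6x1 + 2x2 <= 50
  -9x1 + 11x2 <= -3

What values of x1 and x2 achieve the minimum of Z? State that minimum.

x1 = 565/36, x2 = -212/9, minimum Z = 991/18

The feasible region is unbounded (it extends along (1, -2), (-1, -3)), but Z strictly increases along every unbounded feasible direction, so there is no improving ray and the minimum is attained at a vertex.

The binding constraints are 12x1 + 6x2 = 47 and -4x1 - 5x2 = 55.
Solving simultaneously gives x1 = 565/36, x2 = -212/9.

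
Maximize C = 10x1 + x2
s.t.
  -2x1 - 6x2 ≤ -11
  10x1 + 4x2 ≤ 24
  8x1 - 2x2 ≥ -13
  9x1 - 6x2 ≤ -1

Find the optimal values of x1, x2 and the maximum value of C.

Extreme points and C = 10x1 + x2:
  (-14/13, 57/26) → C = -223/26
  (10/11, 101/66) → C = 701/66
  (-1/13, 161/26) → C = 141/26
  (35/24, 113/48) → C = 271/16

x1 = 35/24, x2 = 113/48, maximum C = 271/16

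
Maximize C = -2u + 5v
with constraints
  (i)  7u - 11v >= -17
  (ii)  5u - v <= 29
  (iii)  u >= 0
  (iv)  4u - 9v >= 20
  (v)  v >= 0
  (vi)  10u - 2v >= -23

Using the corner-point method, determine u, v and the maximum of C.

u = 241/41, v = 16/41, maximum C = -402/41

Extreme points and C = -2u + 5v:
  (241/41, 16/41) → C = -402/41
  (29/5, 0) → C = -58/5
  (5, 0) → C = -10

At the optimal vertex, 5u - v = 29 and 4u - 9v = 20.
Solving simultaneously gives u = 241/41, v = 16/41.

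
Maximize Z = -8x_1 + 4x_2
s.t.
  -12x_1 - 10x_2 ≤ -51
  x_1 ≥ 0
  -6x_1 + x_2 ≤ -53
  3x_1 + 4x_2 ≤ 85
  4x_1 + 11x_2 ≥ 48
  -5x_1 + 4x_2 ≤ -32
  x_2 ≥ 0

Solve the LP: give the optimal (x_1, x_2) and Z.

x_1 = 180/19, x_2 = 73/19, maximum Z = -1148/19

Extreme points and Z = -8x_1 + 4x_2:
  (631/70, 38/35) → Z = -2372/35
  (180/19, 73/19) → Z = -1148/19
  (117/8, 329/32) → Z = -607/8
  (85/3, 0) → Z = -680/3
  (12, 0) → Z = -96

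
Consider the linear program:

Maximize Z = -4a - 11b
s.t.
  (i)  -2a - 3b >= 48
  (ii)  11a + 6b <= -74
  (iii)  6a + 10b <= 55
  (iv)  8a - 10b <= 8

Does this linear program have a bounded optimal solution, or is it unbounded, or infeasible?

From the feasible point (-645/2, 199), moving in the direction (-10, -8) keeps every constraint satisfied while Z increases without bound.

unbounded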